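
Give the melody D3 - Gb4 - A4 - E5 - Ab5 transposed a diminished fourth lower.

A#2 D4 E#4 B#4 E5

D3: a fourth down reaches A, and 4 semitones makes it A#2.
Gb4 down a diminished fourth is D4.
A4: a fourth down reaches E, and 4 semitones makes it E#4.
E5 down a diminished fourth is B#4.
A diminished fourth down from Ab5 gives E5.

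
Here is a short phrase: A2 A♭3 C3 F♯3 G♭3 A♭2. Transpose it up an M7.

G#3 G4 B3 E#4 F4 G3

A2 becomes G#3
Ab3 becomes G4
C3 becomes B3
F#3 becomes E#4
Gb3 becomes F4
Ab2 becomes G3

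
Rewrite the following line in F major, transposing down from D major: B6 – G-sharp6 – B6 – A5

D6 B5 D6 C5

From D down to F is a major sixth; apply that to each pitch.
B6 gives D6
G#6 gives B5
B6 gives D6
A5 gives C5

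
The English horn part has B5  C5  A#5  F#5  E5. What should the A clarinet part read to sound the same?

G5 Ab4 F#5 D5 C5

First find concert pitch: the English horn sounds a perfect fifth below written, so B5 C5 A#5 F#5 E5 sounds E5 F4 D#5 B4 A4.
Then write for A clarinet: it sounds a minor third below written, so the part must be a minor third above concert.
E5 → G5
F4 → Ab4
D#5 → F#5
B4 → D5
A4 → C5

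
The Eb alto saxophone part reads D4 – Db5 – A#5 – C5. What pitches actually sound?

Written C4 on the Eb alto saxophone sounds as Eb3, a major sixth lower; apply that shift to every note.
D4 -> F3
Db5 -> Fb4
A#5 -> C#5
C5 -> Eb4

F3 Fb4 C#5 Eb4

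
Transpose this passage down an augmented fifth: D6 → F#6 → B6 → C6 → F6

D6 down an augmented fifth is Gb5.
F#6: a fifth down reaches B, and 8 semitones makes it Bb5.
B6 down an augmented fifth is Eb6.
An augmented fifth down from C6 gives Fb5.
An augmented fifth down from F6 gives Bbb5.

Gb5 Bb5 Eb6 Fb5 Bbb5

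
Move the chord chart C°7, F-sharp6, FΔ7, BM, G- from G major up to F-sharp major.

B°7 E#6 EΔ7 A#M F#-

G major up to F-sharp major is a major seventh; each chord root moves by that interval while the quality stays the same.
C°7: root C up a major seventh → B, giving B°7.
F-sharp6: root F-sharp up a major seventh → E#, giving E#6.
FΔ7: root F up a major seventh → E, giving EΔ7.
BM: root B up a major seventh → A#, giving A#M.
G-: root G up a major seventh → F#, giving F#-.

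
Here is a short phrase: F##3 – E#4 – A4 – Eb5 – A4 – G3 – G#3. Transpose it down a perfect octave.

F##2 E#3 A3 Eb4 A3 G2 G#2

A perfect octave down from F##3 gives F##2.
A perfect octave down from E#4 gives E#3.
A4 down a perfect octave is A3.
Eb5: an octave down reaches E, and 12 semitones makes it Eb4.
A4: an octave down reaches A, and 12 semitones makes it A3.
G3: an octave down reaches G, and 12 semitones makes it G2.
G#3 down a perfect octave is G#2.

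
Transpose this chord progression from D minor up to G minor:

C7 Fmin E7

F7 Bbmin A7

D minor up to G minor is a perfect fourth; each chord root moves by that interval while the quality stays the same.
C7: root C up a perfect fourth → F, giving F7.
Fmin: root F up a perfect fourth → Bb, giving Bbmin.
E7: root E up a perfect fourth → A, giving A7.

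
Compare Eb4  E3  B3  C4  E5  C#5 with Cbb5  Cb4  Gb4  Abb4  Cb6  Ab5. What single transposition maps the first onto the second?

Take the first pair: Eb4 → Cbb5. E to C spans 6 letter names, so the interval is some kind of sixth.
Eb4 to Cbb5 is 7 semitones, which makes it a diminished sixth; the second version is higher, so the direction is up.
Checking another pair — C#5 → Ab5 — gives the same interval.

up a diminished sixth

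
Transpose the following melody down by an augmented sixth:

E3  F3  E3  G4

Gb2 Abb2 Gb2 Bbb3

E3 → Gb2
F3 → Abb2
E3 → Gb2
G4 → Bbb3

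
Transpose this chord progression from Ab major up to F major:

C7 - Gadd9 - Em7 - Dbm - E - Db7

Ab major up to F major is a major sixth; each chord root moves by that interval while the quality stays the same.
C7: root C up a major sixth → A, giving A7.
Gadd9: root G up a major sixth → E, giving Eadd9.
Em7: root E up a major sixth → C#, giving C#m7.
Dbm: root Db up a major sixth → Bb, giving Bbm.
E: root E up a major sixth → C#, giving C#.
Db7: root Db up a major sixth → Bb, giving Bb7.

A7 Eadd9 C#m7 Bbm C# Bb7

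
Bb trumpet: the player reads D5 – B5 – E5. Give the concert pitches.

C5 A5 D5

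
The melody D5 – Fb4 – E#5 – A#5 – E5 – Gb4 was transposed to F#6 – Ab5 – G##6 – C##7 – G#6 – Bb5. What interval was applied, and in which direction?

up a major tenth

From D5 to F#6 is 10 letter names — a tenth of some quality.
D5 to F#6 is 16 semitones, which makes it a major tenth; the second version is higher, so the direction is up.
Checking another pair — Gb4 → Bb5 — gives the same interval.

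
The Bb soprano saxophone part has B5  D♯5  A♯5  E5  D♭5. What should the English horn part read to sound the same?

First find concert pitch: the Bb soprano saxophone sounds a major second below written, so B5 D♯5 A♯5 E5 D♭5 sounds A5 C#5 G#5 D5 Cb5.
Then write for English horn: it sounds a perfect fifth below written, so the part must be a perfect fifth above concert.
A5 → E6
C#5 → G#5
G#5 → D#6
D5 → A5
Cb5 → Gb5

E6 G#5 D#6 A5 Gb5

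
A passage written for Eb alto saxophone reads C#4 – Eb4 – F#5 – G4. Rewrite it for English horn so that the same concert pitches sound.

B3 Db4 E5 F4

First find concert pitch: the Eb alto saxophone sounds a major sixth below written, so C#4 Eb4 F#5 G4 sounds E3 Gb3 A4 Bb3.
Then write for English horn: it sounds a perfect fifth below written, so the part must be a perfect fifth above concert.
E3 → B3
Gb3 → Db4
A4 → E5
Bb3 → F4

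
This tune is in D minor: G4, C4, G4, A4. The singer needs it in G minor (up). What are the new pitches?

C5 F4 C5 D5

From D up to G is a perfect fourth; apply that to each pitch.
G4 to C5
C4 to F4
G4 to C5
A4 to D5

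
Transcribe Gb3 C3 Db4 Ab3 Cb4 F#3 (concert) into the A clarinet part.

Bbb3 Eb3 Fb4 Cb4 Ebb4 A3

Written C4 sounds as A3 on the A clarinet, so concert pitches are written a minor third up.
Gb3 to Bbb3
C3 to Eb3
Db4 to Fb4
Ab3 to Cb4
Cb4 to Ebb4
F#3 to A3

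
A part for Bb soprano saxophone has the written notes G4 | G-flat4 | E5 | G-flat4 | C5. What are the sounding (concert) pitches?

F4 Fb4 D5 Fb4 Bb4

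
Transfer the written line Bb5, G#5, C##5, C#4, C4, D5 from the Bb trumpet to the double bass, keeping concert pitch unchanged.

Ab6 F#6 B#5 B4 Bb4 C6

First find concert pitch: the Bb trumpet sounds a major second below written, so Bb5 G#5 C##5 C#4 C4 D5 sounds Ab5 F#5 B#4 B3 Bb3 C5.
Then write for double bass: it sounds a perfect octave below written, so the part must be a perfect octave above concert.
Ab5 → Ab6
F#5 → F#6
B#4 → B#5
B3 → B4
Bb3 → Bb4
C5 → C6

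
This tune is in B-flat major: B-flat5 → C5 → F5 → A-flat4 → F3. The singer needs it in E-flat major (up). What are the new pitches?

Eb6 F5 Bb5 Db5 Bb3

From B-flat up to E-flat is a perfect fourth; apply that to each pitch.
Bb5 -> Eb6
C5 -> F5
F5 -> Bb5
Ab4 -> Db5
F3 -> Bb3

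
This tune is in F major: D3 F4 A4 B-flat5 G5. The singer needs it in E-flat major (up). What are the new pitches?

F major to E-flat major up is a minor seventh, so every note moves up by that interval.
D3 gives C4
F4 gives Eb5
A4 gives G5
Bb5 gives Ab6
G5 gives F6

C4 Eb5 G5 Ab6 F6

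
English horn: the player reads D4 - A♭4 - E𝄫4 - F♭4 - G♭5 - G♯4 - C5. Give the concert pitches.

G3 Db4 Abb3 Bbb3 Cb5 C#4 F4

The English horn sounds a perfect fifth below written, so transpose each written note down a perfect fifth.
D4 becomes G3
Ab4 becomes Db4
Ebb4 becomes Abb3
Fb4 becomes Bbb3
Gb5 becomes Cb5
G#4 becomes C#4
C5 becomes F4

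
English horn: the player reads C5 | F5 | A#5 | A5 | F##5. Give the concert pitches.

F4 Bb4 D#5 D5 B#4

Written C4 on the English horn sounds as F3, a perfect fifth lower; apply that shift to every note.
C5 → F4
F5 → Bb4
A#5 → D#5
A5 → D5
F##5 → B#4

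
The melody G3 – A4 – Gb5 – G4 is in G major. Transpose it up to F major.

F4 G5 Fb6 F5

G major to F major up is a minor seventh, so every note moves up by that interval.
G3 → F4
A4 → G5
Gb5 → Fb6
G4 → F5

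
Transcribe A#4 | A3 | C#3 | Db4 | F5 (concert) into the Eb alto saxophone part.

F##5 F#4 A#3 Bb4 D6

The Eb alto saxophone sounds a major sixth below written, so the written part must be a major sixth above concert — transpose each note up.
A#4 -> F##5
A3 -> F#4
C#3 -> A#3
Db4 -> Bb4
F5 -> D6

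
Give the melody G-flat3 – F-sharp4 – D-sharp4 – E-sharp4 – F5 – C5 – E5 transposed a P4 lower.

Gb3 to Db3
F#4 to C#4
D#4 to A#3
E#4 to B#3
F5 to C5
C5 to G4
E5 to B4

Db3 C#4 A#3 B#3 C5 G4 B4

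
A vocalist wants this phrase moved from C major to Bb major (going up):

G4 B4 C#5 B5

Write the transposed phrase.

C major to Bb major up is a minor seventh, so every note moves up by that interval.
G4 becomes F5
B4 becomes A5
C#5 becomes B5
B5 becomes A6

F5 A5 B5 A6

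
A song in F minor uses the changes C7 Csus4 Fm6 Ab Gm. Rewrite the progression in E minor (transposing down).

B7 Bsus4 Em6 G F#m

F minor down to E minor is a minor second; each chord root moves by that interval while the quality stays the same.
C7: root C down a minor second → B, giving B7.
Csus4: root C down a minor second → B, giving Bsus4.
Fm6: root F down a minor second → E, giving Em6.
Ab: root Ab down a minor second → G, giving G.
Gm: root G down a minor second → F#, giving F#m.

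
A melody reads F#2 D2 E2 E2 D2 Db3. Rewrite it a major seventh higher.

F#2: a seventh up reaches E, and 11 semitones makes it E#3.
D2 up a major seventh is C#3.
E2 up a major seventh is D#3.
E2: a seventh up reaches D, and 11 semitones makes it D#3.
D2 up a major seventh is C#3.
Db3: a seventh up reaches C, and 11 semitones makes it C4.

E#3 C#3 D#3 D#3 C#3 C4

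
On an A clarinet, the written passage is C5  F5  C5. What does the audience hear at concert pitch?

The A clarinet sounds a minor third below written, so transpose each written note down a minor third.
C5 → A4
F5 → D5
C5 → A4

A4 D5 A4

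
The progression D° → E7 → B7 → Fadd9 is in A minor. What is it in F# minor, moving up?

B° C#7 G#7 Dadd9

A minor up to F# minor is a major sixth; each chord root moves by that interval while the quality stays the same.
D°: root D up a major sixth → B, giving B°.
E7: root E up a major sixth → C#, giving C#7.
B7: root B up a major sixth → G#, giving G#7.
Fadd9: root F up a major sixth → D, giving Dadd9.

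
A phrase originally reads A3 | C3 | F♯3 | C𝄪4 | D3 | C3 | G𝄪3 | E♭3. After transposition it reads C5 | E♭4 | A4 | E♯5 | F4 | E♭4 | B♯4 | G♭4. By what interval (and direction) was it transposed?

up a minor tenth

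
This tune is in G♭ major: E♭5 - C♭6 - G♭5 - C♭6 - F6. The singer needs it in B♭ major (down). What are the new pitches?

From G♭ down to B♭ is a minor sixth; apply that to each pitch.
Eb5 → G4
Cb6 → Eb5
Gb5 → Bb4
Cb6 → Eb5
F6 → A5

G4 Eb5 Bb4 Eb5 A5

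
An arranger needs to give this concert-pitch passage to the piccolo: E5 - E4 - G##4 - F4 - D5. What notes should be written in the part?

E4 E3 G##3 F3 D4

Written C4 sounds as C5 on the piccolo, so concert pitches are written a perfect octave down.
E5 -> E4
E4 -> E3
G##4 -> G##3
F4 -> F3
D5 -> D4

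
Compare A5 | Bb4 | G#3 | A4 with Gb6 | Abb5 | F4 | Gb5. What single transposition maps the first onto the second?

Take the first pair: A5 → Gb6. A to G spans 7 letter names, so the interval is some kind of seventh.
A5 to Gb6 is 9 semitones, which makes it a diminished seventh; the second version is higher, so the direction is up.
Checking another pair — A4 → Gb5 — gives the same interval.

up a diminished seventh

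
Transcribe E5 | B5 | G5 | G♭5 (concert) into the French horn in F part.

The French horn in F sounds a perfect fifth below written, so the written part must be a perfect fifth above concert — transpose each note up.
E5 to B5
B5 to F#6
G5 to D6
Gb5 to Db6

B5 F#6 D6 Db6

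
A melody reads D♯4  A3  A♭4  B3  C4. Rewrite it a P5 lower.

D#4 gives G#3
A3 gives D3
Ab4 gives Db4
B3 gives E3
C4 gives F3

G#3 D3 Db4 E3 F3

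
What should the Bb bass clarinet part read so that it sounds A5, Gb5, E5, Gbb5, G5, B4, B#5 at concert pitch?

B6 Ab6 F#6 Abb6 A6 C#6 C##7

The Bb bass clarinet sounds a major ninth below written, so the written part must be a major ninth above concert — transpose each note up.
A5 -> B6
Gb5 -> Ab6
E5 -> F#6
Gbb5 -> Abb6
G5 -> A6
B4 -> C#6
B#5 -> C##7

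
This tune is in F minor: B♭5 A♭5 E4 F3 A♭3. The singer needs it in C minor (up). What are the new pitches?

F6 Eb6 B4 C4 Eb4

F minor to C minor up is a perfect fifth, so every note moves up by that interval.
Bb5 becomes F6
Ab5 becomes Eb6
E4 becomes B4
F3 becomes C4
Ab3 becomes Eb4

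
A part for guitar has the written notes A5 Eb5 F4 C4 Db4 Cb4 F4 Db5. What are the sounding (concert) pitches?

A4 Eb4 F3 C3 Db3 Cb3 F3 Db4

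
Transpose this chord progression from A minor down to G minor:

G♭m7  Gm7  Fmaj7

Fbm7 Fm7 Ebmaj7

A minor down to G minor is a major second; each chord root moves by that interval while the quality stays the same.
G♭m7: root G♭ down a major second → Fb, giving Fbm7.
Gm7: root G down a major second → F, giving Fm7.
Fmaj7: root F down a major second → Eb, giving Ebmaj7.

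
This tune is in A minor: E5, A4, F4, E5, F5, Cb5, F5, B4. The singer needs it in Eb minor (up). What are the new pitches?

Bb5 Eb5 Cb5 Bb5 Cb6 Gbb5 Cb6 F5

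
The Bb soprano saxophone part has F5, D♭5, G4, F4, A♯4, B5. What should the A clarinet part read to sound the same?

Gb5 Ebb5 Ab4 Gb4 B4 C6

First find concert pitch: the Bb soprano saxophone sounds a major second below written, so F5 D♭5 G4 F4 A♯4 B5 sounds Eb5 Cb5 F4 Eb4 G#4 A5.
Then write for A clarinet: it sounds a minor third below written, so the part must be a minor third above concert.
Eb5 → Gb5
Cb5 → Ebb5
F4 → Ab4
Eb4 → Gb4
G#4 → B4
A5 → C6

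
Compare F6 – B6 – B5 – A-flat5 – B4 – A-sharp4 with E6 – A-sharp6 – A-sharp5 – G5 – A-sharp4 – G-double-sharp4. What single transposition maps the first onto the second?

down a minor second

From F6 to E6 is 2 letter names — a second of some quality.
E6 to F6 is 1 semitone, which makes it a minor second; the second version is lower, so the direction is down.
Checking another pair — A#4 → G##4 — gives the same interval.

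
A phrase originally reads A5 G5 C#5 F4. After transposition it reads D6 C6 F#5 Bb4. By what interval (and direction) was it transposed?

From A5 to D6 is 4 letter names — a fourth of some quality.
A5 to D6 is 5 semitones, which makes it a perfect fourth; the second version is higher, so the direction is up.
Checking another pair — F4 → Bb4 — gives the same interval.

up a perfect fourth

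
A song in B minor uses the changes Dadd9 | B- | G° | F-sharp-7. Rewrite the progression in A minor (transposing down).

Cadd9 A- F° E-7

B minor down to A minor is a major second; each chord root moves by that interval while the quality stays the same.
Dadd9: root D down a major second → C, giving Cadd9.
B-: root B down a major second → A, giving A-.
G°: root G down a major second → F, giving F°.
F-sharp-7: root F-sharp down a major second → E, giving E-7.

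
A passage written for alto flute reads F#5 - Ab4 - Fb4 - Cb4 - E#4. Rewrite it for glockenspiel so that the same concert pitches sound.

C#3 Eb2 Cb2 Gb1 B#1

First find concert pitch: the alto flute sounds a perfect fourth below written, so F#5 Ab4 Fb4 Cb4 E#4 sounds C#5 Eb4 Cb4 Gb3 B#3.
Then write for glockenspiel: it sounds a perfect fifteenth above written, so the part must be a perfect fifteenth below concert.
C#5 → C#3
Eb4 → Eb2
Cb4 → Cb2
Gb3 → Gb1
B#3 → B#1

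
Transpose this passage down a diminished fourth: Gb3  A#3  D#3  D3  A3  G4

D3 E##3 A##2 A#2 E#3 D#4

A diminished fourth down from Gb3 gives D3.
A#3 down a diminished fourth is E##3.
D#3 down a diminished fourth is A##2.
D3 down a diminished fourth is A#2.
A3 down a diminished fourth is E#3.
G4 down a diminished fourth is D#4.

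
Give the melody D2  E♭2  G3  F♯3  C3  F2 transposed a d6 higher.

Bbb2 Cbb3 Ebb4 Db4 Abb3 Dbb3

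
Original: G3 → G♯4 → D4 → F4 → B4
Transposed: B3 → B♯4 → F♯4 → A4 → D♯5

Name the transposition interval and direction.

From G3 to B3 is 3 letter names — a third of some quality.
G3 to B3 is 4 semitones, which makes it a major third; the second version is higher, so the direction is up.
Checking another pair — B4 → D#5 — gives the same interval.

up a major third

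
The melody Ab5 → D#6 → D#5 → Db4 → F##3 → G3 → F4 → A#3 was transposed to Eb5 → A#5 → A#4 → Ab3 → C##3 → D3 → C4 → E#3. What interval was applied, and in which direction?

down a perfect fourth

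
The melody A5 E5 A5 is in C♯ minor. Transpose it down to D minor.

Bb4 F4 Bb4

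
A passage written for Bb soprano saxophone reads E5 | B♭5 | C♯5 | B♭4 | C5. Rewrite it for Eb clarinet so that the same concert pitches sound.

First find concert pitch: the Bb soprano saxophone sounds a major second below written, so E5 B♭5 C♯5 B♭4 C5 sounds D5 Ab5 B4 Ab4 Bb4.
Then write for Eb clarinet: it sounds a minor third above written, so the part must be a minor third below concert.
D5 → B4
Ab5 → F5
B4 → G#4
Ab4 → F4
Bb4 → G4

B4 F5 G#4 F4 G4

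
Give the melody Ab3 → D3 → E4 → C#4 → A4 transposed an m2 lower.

Ab3 becomes G3
D3 becomes C#3
E4 becomes D#4
C#4 becomes B#3
A4 becomes G#4

G3 C#3 D#4 B#3 G#4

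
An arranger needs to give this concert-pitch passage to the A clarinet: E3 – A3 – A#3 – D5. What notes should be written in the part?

G3 C4 C#4 F5

Written C4 sounds as A3 on the A clarinet, so concert pitches are written a minor third up.
E3 -> G3
A3 -> C4
A#3 -> C#4
D5 -> F5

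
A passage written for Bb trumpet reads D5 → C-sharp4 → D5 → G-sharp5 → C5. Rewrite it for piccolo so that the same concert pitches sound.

First find concert pitch: the Bb trumpet sounds a major second below written, so D5 C-sharp4 D5 G-sharp5 C5 sounds C5 B3 C5 F#5 Bb4.
Then write for piccolo: it sounds a perfect octave above written, so the part must be a perfect octave below concert.
C5 → C4
B3 → B2
C5 → C4
F#5 → F#4
Bb4 → Bb3

C4 B2 C4 F#4 Bb3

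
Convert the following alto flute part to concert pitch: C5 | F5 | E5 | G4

G4 C5 B4 D4

Written C4 on the alto flute sounds as G3, a perfect fourth lower; apply that shift to every note.
C5 -> G4
F5 -> C5
E5 -> B4
G4 -> D4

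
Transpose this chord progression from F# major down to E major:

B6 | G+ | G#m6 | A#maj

A6 F+ F#m6 G#maj

F# major down to E major is a major second; each chord root moves by that interval while the quality stays the same.
B6: root B down a major second → A, giving A6.
G+: root G down a major second → F, giving F+.
G#m6: root G# down a major second → F#, giving F#m6.
A#maj: root A# down a major second → G#, giving G#maj.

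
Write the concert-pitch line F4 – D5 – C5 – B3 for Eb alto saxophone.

Written C4 sounds as Eb3 on the Eb alto saxophone, so concert pitches are written a major sixth up.
F4 → D5
D5 → B5
C5 → A5
B3 → G#4

D5 B5 A5 G#4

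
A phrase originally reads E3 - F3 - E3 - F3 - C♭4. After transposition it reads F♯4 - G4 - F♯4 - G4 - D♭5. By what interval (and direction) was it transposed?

up a major ninth

Take the first pair: E3 → F#4. E to F spans 9 letter names, so the interval is some kind of ninth.
E3 to F#4 is 14 semitones, which makes it a major ninth; the second version is higher, so the direction is up.
Checking another pair — Cb4 → Db5 — gives the same interval.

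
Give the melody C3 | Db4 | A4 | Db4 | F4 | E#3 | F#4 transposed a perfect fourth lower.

C3 → G2
Db4 → Ab3
A4 → E4
Db4 → Ab3
F4 → C4
E#3 → B#2
F#4 → C#4

G2 Ab3 E4 Ab3 C4 B#2 C#4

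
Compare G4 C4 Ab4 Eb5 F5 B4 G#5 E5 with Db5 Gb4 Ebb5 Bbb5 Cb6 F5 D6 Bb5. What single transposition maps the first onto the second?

up a diminished fifth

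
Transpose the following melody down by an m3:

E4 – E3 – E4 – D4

C#4 C#3 C#4 B3

A minor third down from E4 gives C#4.
A minor third down from E3 gives C#3.
A minor third down from E4 gives C#4.
A minor third down from D4 gives B3.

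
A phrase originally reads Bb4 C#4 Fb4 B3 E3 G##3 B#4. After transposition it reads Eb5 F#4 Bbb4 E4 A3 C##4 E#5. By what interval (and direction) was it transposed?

up a perfect fourth

From Bb4 to Eb5 is 4 letter names — a fourth of some quality.
Bb4 to Eb5 is 5 semitones, which makes it a perfect fourth; the second version is higher, so the direction is up.
Checking another pair — B#4 → E#5 — gives the same interval.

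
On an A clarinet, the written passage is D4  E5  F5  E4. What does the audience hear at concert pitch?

Written C4 on the A clarinet sounds as A3, a minor third lower; apply that shift to every note.
D4 to B3
E5 to C#5
F5 to D5
E4 to C#4

B3 C#5 D5 C#4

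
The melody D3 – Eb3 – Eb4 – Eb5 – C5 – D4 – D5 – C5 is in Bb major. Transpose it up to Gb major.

Bb3 Cb4 Cb5 Cb6 Ab5 Bb4 Bb5 Ab5

From Bb up to Gb is a minor sixth; apply that to each pitch.
D3 gives Bb3
Eb3 gives Cb4
Eb4 gives Cb5
Eb5 gives Cb6
C5 gives Ab5
D4 gives Bb4
D5 gives Bb5
C5 gives Ab5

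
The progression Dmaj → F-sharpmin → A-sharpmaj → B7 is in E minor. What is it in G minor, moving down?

E minor down to G minor is a major sixth; each chord root moves by that interval while the quality stays the same.
Dmaj: root D down a major sixth → F, giving Fmaj.
F-sharpmin: root F-sharp down a major sixth → A, giving Amin.
A-sharpmaj: root A-sharp down a major sixth → C#, giving C#maj.
B7: root B down a major sixth → D, giving D7.

Fmaj Amin C#maj D7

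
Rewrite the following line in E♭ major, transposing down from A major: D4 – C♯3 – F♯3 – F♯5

A major to E♭ major down is an augmented fourth, so every note moves down by that interval.
D4 becomes Ab3
C#3 becomes G2
F#3 becomes C3
F#5 becomes C5

Ab3 G2 C3 C5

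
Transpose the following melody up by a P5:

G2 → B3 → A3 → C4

D3 F#4 E4 G4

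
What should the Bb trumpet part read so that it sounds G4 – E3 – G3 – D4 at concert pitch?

The Bb trumpet sounds a major second below written, so the written part must be a major second above concert — transpose each note up.
G4 to A4
E3 to F#3
G3 to A3
D4 to E4

A4 F#3 A3 E4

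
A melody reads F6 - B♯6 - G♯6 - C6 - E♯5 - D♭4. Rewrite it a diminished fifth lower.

A diminished fifth down from F6 gives B5.
A diminished fifth down from B#6 gives E##6.
A diminished fifth down from G#6 gives C##6.
C6 down a diminished fifth is F#5.
E#5: a fifth down reaches A, and 6 semitones makes it A##4.
Db4: a fifth down reaches G, and 6 semitones makes it G3.

B5 E##6 C##6 F#5 A##4 G3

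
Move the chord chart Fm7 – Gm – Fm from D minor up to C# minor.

Em7 F#m Em

D minor up to C# minor is a major seventh; each chord root moves by that interval while the quality stays the same.
Fm7: root F up a major seventh → E, giving Em7.
Gm: root G up a major seventh → F#, giving F#m.
Fm: root F up a major seventh → E, giving Em.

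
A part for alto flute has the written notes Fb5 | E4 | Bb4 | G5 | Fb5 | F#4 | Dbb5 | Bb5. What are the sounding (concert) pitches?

Written C4 on the alto flute sounds as G3, a perfect fourth lower; apply that shift to every note.
Fb5 gives Cb5
E4 gives B3
Bb4 gives F4
G5 gives D5
Fb5 gives Cb5
F#4 gives C#4
Dbb5 gives Abb4
Bb5 gives F5

Cb5 B3 F4 D5 Cb5 C#4 Abb4 F5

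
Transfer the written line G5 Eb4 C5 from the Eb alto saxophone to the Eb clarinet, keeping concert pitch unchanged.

G4 Eb3 C4

First find concert pitch: the Eb alto saxophone sounds a major sixth below written, so G5 Eb4 C5 sounds Bb4 Gb3 Eb4.
Then write for Eb clarinet: it sounds a minor third above written, so the part must be a minor third below concert.
Bb4 → G4
Gb3 → Eb3
Eb4 → C4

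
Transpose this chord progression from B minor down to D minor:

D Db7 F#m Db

F Fb7 Am Fb

B minor down to D minor is a major sixth; each chord root moves by that interval while the quality stays the same.
D: root D down a major sixth → F, giving F.
Db7: root Db down a major sixth → Fb, giving Fb7.
F#m: root F# down a major sixth → A, giving Am.
Db: root Db down a major sixth → Fb, giving Fb.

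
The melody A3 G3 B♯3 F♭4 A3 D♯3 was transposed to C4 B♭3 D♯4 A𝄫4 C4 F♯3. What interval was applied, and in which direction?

up a minor third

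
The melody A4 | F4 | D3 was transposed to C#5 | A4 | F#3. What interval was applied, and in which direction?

up a major third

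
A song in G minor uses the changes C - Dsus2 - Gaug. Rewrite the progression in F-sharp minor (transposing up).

B C#sus2 F#aug

G minor up to F-sharp minor is a major seventh; each chord root moves by that interval while the quality stays the same.
C: root C up a major seventh → B, giving B.
Dsus2: root D up a major seventh → C#, giving C#sus2.
Gaug: root G up a major seventh → F#, giving F#aug.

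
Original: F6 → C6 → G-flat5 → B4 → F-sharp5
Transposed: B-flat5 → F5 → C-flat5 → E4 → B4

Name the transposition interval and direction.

From F6 to Bb5 is 5 letter names — a fifth of some quality.
Bb5 to F6 is 7 semitones, which makes it a perfect fifth; the second version is lower, so the direction is down.
Checking another pair — F#5 → B4 — gives the same interval.

down a perfect fifth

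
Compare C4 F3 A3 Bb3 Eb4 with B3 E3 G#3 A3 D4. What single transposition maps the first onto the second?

down a minor second

Take the first pair: C4 → B3. C to B spans 2 letter names, so the interval is some kind of second.
B3 to C4 is 1 semitone, which makes it a minor second; the second version is lower, so the direction is down.
Checking another pair — Eb4 → D4 — gives the same interval.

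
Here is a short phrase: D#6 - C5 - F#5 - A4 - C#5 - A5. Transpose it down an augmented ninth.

C5 Bbb3 Eb4 Gb3 Bb3 Gb4

D#6 → C5
C5 → Bbb3
F#5 → Eb4
A4 → Gb3
C#5 → Bb3
A5 → Gb4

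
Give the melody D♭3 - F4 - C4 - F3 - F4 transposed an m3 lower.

Bb2 D4 A3 D3 D4

Db3 becomes Bb2
F4 becomes D4
C4 becomes A3
F3 becomes D3
F4 becomes D4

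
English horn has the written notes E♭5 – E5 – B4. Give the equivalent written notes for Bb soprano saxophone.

First find concert pitch: the English horn sounds a perfect fifth below written, so E♭5 E5 B4 sounds Ab4 A4 E4.
Then write for Bb soprano saxophone: it sounds a major second below written, so the part must be a major second above concert.
Ab4 → Bb4
A4 → B4
E4 → F#4

Bb4 B4 F#4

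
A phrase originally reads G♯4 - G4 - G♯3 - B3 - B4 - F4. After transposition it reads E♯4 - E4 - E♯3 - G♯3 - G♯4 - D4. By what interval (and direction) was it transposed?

down a minor third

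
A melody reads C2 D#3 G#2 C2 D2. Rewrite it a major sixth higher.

C2 becomes A2
D#3 becomes B#3
G#2 becomes E#3
C2 becomes A2
D2 becomes B2

A2 B#3 E#3 A2 B2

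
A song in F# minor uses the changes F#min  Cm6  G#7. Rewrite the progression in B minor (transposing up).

Bmin Fm6 C#7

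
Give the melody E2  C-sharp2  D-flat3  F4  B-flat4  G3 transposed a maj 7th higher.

A major seventh up from E2 gives D#3.
C#2: a seventh up reaches B, and 11 semitones makes it B#2.
A major seventh up from Db3 gives C4.
F4 up a major seventh is E5.
Bb4: a seventh up reaches A, and 11 semitones makes it A5.
G3 up a major seventh is F#4.

D#3 B#2 C4 E5 A5 F#4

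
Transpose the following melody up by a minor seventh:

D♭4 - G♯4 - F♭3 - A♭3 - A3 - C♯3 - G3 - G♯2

Db4 → Cb5
G#4 → F#5
Fb3 → Ebb4
Ab3 → Gb4
A3 → G4
C#3 → B3
G3 → F4
G#2 → F#3

Cb5 F#5 Ebb4 Gb4 G4 B3 F4 F#3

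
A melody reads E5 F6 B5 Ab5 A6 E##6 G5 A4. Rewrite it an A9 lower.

E5 gives Db4
F6 gives Ebb5
B5 gives Ab4
Ab5 gives Gbb4
A6 gives Gb5
E##6 gives D#5
G5 gives Fb4
A4 gives Gb3

Db4 Ebb5 Ab4 Gbb4 Gb5 D#5 Fb4 Gb3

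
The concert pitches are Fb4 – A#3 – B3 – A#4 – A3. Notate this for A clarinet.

The A clarinet sounds a minor third below written, so the written part must be a minor third above concert — transpose each note up.
Fb4 gives Abb4
A#3 gives C#4
B3 gives D4
A#4 gives C#5
A3 gives C4

Abb4 C#4 D4 C#5 C4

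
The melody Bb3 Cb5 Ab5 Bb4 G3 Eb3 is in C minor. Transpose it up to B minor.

A4 Bb5 G6 A5 F#4 D4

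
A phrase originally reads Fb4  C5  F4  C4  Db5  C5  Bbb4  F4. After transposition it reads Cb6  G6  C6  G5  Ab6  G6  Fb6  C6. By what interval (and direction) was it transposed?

up a perfect twelfth

From Fb4 to Cb6 is 12 letter names — a twelfth of some quality.
Fb4 to Cb6 is 19 semitones, which makes it a perfect twelfth; the second version is higher, so the direction is up.
Checking another pair — F4 → C6 — gives the same interval.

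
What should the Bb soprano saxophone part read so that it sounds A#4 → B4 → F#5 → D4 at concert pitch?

B#4 C#5 G#5 E4

The Bb soprano saxophone sounds a major second below written, so the written part must be a major second above concert — transpose each note up.
A#4 to B#4
B4 to C#5
F#5 to G#5
D4 to E4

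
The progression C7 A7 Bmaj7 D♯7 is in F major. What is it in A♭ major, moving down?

Eb7 C7 Dmaj7 F#7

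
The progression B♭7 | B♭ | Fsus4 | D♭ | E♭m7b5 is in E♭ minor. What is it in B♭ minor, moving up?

F7 F Csus4 Ab Bbm7b5

E♭ minor up to B♭ minor is a perfect fifth; each chord root moves by that interval while the quality stays the same.
B♭7: root B♭ up a perfect fifth → F, giving F7.
B♭: root B♭ up a perfect fifth → F, giving F.
Fsus4: root F up a perfect fifth → C, giving Csus4.
D♭: root D♭ up a perfect fifth → Ab, giving Ab.
E♭m7b5: root E♭ up a perfect fifth → Bb, giving Bbm7b5.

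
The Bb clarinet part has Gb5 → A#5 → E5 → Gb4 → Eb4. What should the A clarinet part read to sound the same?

First find concert pitch: the Bb clarinet sounds a major second below written, so Gb5 A#5 E5 Gb4 Eb4 sounds Fb5 G#5 D5 Fb4 Db4.
Then write for A clarinet: it sounds a minor third below written, so the part must be a minor third above concert.
Fb5 → Abb5
G#5 → B5
D5 → F5
Fb4 → Abb4
Db4 → Fb4

Abb5 B5 F5 Abb4 Fb4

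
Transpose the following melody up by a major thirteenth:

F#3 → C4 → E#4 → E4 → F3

F#3 to D#5
C4 to A5
E#4 to C##6
E4 to C#6
F3 to D5

D#5 A5 C##6 C#6 D5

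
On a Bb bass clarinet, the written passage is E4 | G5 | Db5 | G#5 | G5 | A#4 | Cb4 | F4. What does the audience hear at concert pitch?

D3 F4 Cb4 F#4 F4 G#3 Bbb2 Eb3

Written C4 on the Bb bass clarinet sounds as Bb2, a major ninth lower; apply that shift to every note.
E4 becomes D3
G5 becomes F4
Db5 becomes Cb4
G#5 becomes F#4
G5 becomes F4
A#4 becomes G#3
Cb4 becomes Bbb2
F4 becomes Eb3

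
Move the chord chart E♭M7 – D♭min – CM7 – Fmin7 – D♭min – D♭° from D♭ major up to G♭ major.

AbM7 Gbmin FM7 Bbmin7 Gbmin Gb°

D♭ major up to G♭ major is a perfect fourth; each chord root moves by that interval while the quality stays the same.
E♭M7: root E♭ up a perfect fourth → Ab, giving AbM7.
D♭min: root D♭ up a perfect fourth → Gb, giving Gbmin.
CM7: root C up a perfect fourth → F, giving FM7.
Fmin7: root F up a perfect fourth → Bb, giving Bbmin7.
D♭min: root D♭ up a perfect fourth → Gb, giving Gbmin.
D♭°: root D♭ up a perfect fourth → Gb, giving Gb°.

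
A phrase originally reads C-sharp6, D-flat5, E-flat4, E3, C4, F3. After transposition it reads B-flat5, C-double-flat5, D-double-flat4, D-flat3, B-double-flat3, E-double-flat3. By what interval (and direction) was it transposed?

down an augmented second

Take the first pair: C#6 → Bb5. C to B spans 2 letter names, so the interval is some kind of second.
Bb5 to C#6 is 3 semitones, which makes it an augmented second; the second version is lower, so the direction is down.
Checking another pair — F3 → Ebb3 — gives the same interval.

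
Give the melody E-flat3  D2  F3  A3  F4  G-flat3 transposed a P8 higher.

Eb4 D3 F4 A4 F5 Gb4

Eb3 -> Eb4
D2 -> D3
F3 -> F4
A3 -> A4
F4 -> F5
Gb3 -> Gb4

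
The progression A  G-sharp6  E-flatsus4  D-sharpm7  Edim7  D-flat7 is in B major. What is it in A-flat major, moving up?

Gb F6 Dbbsus4 Cm7 Dbdim7 Cbb7

B major up to A-flat major is a diminished seventh; each chord root moves by that interval while the quality stays the same.
A: root A up a diminished seventh → Gb, giving Gb.
G-sharp6: root G-sharp up a diminished seventh → F, giving F6.
E-flatsus4: root E-flat up a diminished seventh → Dbb, giving Dbbsus4.
D-sharpm7: root D-sharp up a diminished seventh → C, giving Cm7.
Edim7: root E up a diminished seventh → Db, giving Dbdim7.
D-flat7: root D-flat up a diminished seventh → Cbb, giving Cbb7.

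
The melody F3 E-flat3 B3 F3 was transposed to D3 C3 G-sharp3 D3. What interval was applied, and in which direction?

Take the first pair: F3 → D3. F to D spans 3 letter names, so the interval is some kind of third.
D3 to F3 is 3 semitones, which makes it a minor third; the second version is lower, so the direction is down.
Checking another pair — F3 → D3 — gives the same interval.

down a minor third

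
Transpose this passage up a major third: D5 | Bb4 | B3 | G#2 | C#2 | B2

D5 -> F#5
Bb4 -> D5
B3 -> D#4
G#2 -> B#2
C#2 -> E#2
B2 -> D#3

F#5 D5 D#4 B#2 E#2 D#3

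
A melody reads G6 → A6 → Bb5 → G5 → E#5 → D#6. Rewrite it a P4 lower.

D6 E6 F5 D5 B#4 A#5

G6 becomes D6
A6 becomes E6
Bb5 becomes F5
G5 becomes D5
E#5 becomes B#4
D#6 becomes A#5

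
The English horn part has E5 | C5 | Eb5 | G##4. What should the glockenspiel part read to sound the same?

First find concert pitch: the English horn sounds a perfect fifth below written, so E5 C5 Eb5 G##4 sounds A4 F4 Ab4 C##4.
Then write for glockenspiel: it sounds a perfect fifteenth above written, so the part must be a perfect fifteenth below concert.
A4 → A2
F4 → F2
Ab4 → Ab2
C##4 → C##2

A2 F2 Ab2 C##2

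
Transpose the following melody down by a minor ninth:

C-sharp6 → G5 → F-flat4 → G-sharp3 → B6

C#6: a ninth down reaches B, and 13 semitones makes it B#4.
G5 down a minor ninth is F#4.
Fb4 down a minor ninth is Eb3.
A minor ninth down from G#3 gives F##2.
B6 down a minor ninth is A#5.

B#4 F#4 Eb3 F##2 A#5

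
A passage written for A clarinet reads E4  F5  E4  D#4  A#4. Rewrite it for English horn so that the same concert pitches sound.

First find concert pitch: the A clarinet sounds a minor third below written, so E4 F5 E4 D#4 A#4 sounds C#4 D5 C#4 B#3 F##4.
Then write for English horn: it sounds a perfect fifth below written, so the part must be a perfect fifth above concert.
C#4 → G#4
D5 → A5
C#4 → G#4
B#3 → F##4
F##4 → C##5

G#4 A5 G#4 F##4 C##5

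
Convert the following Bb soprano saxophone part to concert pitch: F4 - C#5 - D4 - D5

Written C4 on the Bb soprano saxophone sounds as Bb3, a major second lower; apply that shift to every note.
F4 -> Eb4
C#5 -> B4
D4 -> C4
D5 -> C5

Eb4 B4 C4 C5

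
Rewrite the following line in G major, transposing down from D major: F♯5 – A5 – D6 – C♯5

B4 D5 G5 F#4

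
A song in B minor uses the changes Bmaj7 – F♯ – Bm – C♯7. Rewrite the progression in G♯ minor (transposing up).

G#maj7 D# G#m A#7

B minor up to G♯ minor is a major sixth; each chord root moves by that interval while the quality stays the same.
Bmaj7: root B up a major sixth → G#, giving G#maj7.
F♯: root F♯ up a major sixth → D#, giving D#.
Bm: root B up a major sixth → G#, giving G#m.
C♯7: root C♯ up a major sixth → A#, giving A#7.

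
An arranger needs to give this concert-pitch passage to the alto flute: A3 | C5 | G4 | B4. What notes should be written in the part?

D4 F5 C5 E5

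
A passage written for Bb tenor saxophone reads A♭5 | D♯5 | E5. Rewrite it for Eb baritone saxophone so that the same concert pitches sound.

First find concert pitch: the Bb tenor saxophone sounds a major ninth below written, so A♭5 D♯5 E5 sounds Gb4 C#4 D4.
Then write for Eb baritone saxophone: it sounds a major thirteenth below written, so the part must be a major thirteenth above concert.
Gb4 → Eb6
C#4 → A#5
D4 → B5

Eb6 A#5 B5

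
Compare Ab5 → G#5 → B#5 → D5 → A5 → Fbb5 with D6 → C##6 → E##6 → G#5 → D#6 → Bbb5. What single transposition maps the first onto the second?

up an augmented fourth

Take the first pair: Ab5 → D6. A to D spans 4 letter names, so the interval is some kind of fourth.
Ab5 to D6 is 6 semitones, which makes it an augmented fourth; the second version is higher, so the direction is up.
Checking another pair — Fbb5 → Bbb5 — gives the same interval.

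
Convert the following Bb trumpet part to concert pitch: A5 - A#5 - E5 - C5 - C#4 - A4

G5 G#5 D5 Bb4 B3 G4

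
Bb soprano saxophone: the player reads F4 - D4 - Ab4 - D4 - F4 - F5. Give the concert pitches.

Eb4 C4 Gb4 C4 Eb4 Eb5

The Bb soprano saxophone sounds a major second below written, so transpose each written note down a major second.
F4 → Eb4
D4 → C4
Ab4 → Gb4
D4 → C4
F4 → Eb4
F5 → Eb5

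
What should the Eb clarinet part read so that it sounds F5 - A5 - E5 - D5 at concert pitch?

D5 F#5 C#5 B4

The Eb clarinet sounds a minor third above written, so the written part must be a minor third below concert — transpose each note down.
F5 to D5
A5 to F#5
E5 to C#5
D5 to B4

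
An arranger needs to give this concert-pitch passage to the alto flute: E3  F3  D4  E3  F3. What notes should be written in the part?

A3 Bb3 G4 A3 Bb3

Written C4 sounds as G3 on the alto flute, so concert pitches are written a perfect fourth up.
E3 gives A3
F3 gives Bb3
D4 gives G4
E3 gives A3
F3 gives Bb3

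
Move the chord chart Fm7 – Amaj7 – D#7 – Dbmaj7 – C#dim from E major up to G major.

Abm7 Cmaj7 F#7 Fbmaj7 Edim

E major up to G major is a minor third; each chord root moves by that interval while the quality stays the same.
Fm7: root F up a minor third → Ab, giving Abm7.
Amaj7: root A up a minor third → C, giving Cmaj7.
D#7: root D# up a minor third → F#, giving F#7.
Dbmaj7: root Db up a minor third → Fb, giving Fbmaj7.
C#dim: root C# up a minor third → E, giving Edim.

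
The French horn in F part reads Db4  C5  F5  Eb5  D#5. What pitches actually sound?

Written C4 on the French horn in F sounds as F3, a perfect fifth lower; apply that shift to every note.
Db4 → Gb3
C5 → F4
F5 → Bb4
Eb5 → Ab4
D#5 → G#4

Gb3 F4 Bb4 Ab4 G#4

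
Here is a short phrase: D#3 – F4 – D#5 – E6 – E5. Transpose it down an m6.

D#3 down a minor sixth is F##2.
F4 down a minor sixth is A3.
D#5 down a minor sixth is F##4.
E6: a sixth down reaches G, and 8 semitones makes it G#5.
A minor sixth down from E5 gives G#4.

F##2 A3 F##4 G#5 G#4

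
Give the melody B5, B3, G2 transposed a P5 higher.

A perfect fifth up from B5 gives F#6.
B3: a fifth up reaches F, and 7 semitones makes it F#4.
G2 up a perfect fifth is D3.

F#6 F#4 D3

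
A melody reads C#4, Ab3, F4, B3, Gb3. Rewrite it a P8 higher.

C#4 -> C#5
Ab3 -> Ab4
F4 -> F5
B3 -> B4
Gb3 -> Gb4

C#5 Ab4 F5 B4 Gb4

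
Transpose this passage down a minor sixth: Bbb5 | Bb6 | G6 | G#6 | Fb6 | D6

Db5 D6 B5 B#5 Ab5 F#5

A minor sixth down from Bbb5 gives Db5.
A minor sixth down from Bb6 gives D6.
G6 down a minor sixth is B5.
G#6: a sixth down reaches B, and 8 semitones makes it B#5.
Fb6: a sixth down reaches A, and 8 semitones makes it Ab5.
A minor sixth down from D6 gives F#5.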